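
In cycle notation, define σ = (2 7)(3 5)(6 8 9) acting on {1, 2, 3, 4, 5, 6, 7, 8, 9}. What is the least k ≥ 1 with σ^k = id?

6

The disjoint cycles have lengths 3, 2, 2, 1, 1.
The order is lcm(3, 2, 2) = 6.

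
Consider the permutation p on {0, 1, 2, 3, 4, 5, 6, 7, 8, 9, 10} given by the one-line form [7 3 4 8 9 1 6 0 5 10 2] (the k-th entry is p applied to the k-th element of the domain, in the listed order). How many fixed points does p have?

The fixed points (elements with p(x) = x) are {6}, so there is 1.

1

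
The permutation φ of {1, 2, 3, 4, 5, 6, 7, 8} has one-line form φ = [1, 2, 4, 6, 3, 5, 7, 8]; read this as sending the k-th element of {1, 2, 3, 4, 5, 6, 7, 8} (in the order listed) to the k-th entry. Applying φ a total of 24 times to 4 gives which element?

Tracing 4 → 6 → … returns to 4 after 4 steps, so 4 lies in a 4-cycle (3, 4, 6, 5).
Since the cycle has length 4, φ^24 acts on it the same as φ^0 (24 mod 4 = 0).
So φ^24(4) = 4.

4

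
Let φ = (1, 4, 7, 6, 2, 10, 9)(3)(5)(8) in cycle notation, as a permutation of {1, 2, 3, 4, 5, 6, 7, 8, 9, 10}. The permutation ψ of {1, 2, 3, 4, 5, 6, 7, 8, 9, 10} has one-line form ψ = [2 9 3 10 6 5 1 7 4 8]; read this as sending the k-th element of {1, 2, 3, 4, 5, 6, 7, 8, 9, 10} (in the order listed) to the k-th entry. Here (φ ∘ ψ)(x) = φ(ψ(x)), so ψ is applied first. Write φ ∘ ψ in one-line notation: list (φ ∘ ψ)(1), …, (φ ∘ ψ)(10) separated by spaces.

(φ ∘ ψ)(x) = φ(ψ(x)). Computing each image: φ(ψ(1)) = φ(2) = 10, φ(ψ(2)) = φ(9) = 1, φ(ψ(3)) = φ(3) = 3, φ(ψ(4)) = φ(10) = 9, φ(ψ(5)) = φ(6) = 2, φ(ψ(6)) = φ(5) = 5, φ(ψ(7)) = φ(1) = 4, φ(ψ(8)) = φ(7) = 6, φ(ψ(9)) = φ(4) = 7, φ(ψ(10)) = φ(8) = 8.
Hence φ ∘ ψ = [10 1 3 9 2 5 4 6 7 8].

10 1 3 9 2 5 4 6 7 8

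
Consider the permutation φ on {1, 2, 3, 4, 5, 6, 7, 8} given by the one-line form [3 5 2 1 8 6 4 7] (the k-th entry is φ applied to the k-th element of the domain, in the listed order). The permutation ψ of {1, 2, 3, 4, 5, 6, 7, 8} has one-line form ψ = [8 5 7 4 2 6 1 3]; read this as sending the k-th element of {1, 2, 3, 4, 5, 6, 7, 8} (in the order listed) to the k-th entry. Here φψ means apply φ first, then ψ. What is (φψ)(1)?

7

φ(1) = 3, then ψ(3) = 7; composing gives (φψ)(1) = 7.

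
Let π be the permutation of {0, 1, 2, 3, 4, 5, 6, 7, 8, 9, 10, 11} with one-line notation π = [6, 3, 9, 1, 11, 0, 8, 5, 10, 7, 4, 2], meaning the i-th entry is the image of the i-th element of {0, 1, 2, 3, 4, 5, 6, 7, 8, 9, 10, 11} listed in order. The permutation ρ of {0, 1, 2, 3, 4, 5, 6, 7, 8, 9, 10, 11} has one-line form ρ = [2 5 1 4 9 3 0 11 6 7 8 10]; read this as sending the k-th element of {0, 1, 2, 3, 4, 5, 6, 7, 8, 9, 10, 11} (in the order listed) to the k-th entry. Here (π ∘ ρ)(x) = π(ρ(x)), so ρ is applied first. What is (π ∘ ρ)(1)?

(π ∘ ρ)(1) = π(ρ(1)). ρ(1) = 5, then π(5) = 0. So (π ∘ ρ)(1) = 0.

0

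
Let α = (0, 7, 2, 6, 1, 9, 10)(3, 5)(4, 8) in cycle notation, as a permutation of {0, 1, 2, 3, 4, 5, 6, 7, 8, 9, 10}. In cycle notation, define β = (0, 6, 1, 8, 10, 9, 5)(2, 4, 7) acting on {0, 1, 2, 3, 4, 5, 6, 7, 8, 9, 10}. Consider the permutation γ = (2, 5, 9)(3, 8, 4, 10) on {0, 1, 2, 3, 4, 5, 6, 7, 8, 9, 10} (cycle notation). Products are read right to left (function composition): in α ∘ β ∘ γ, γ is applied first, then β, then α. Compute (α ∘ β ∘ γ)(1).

4

Apply the permutations in order: γ(1) = 1, then β(1) = 8, then α(8) = 4. So (α ∘ β ∘ γ)(1) = 4.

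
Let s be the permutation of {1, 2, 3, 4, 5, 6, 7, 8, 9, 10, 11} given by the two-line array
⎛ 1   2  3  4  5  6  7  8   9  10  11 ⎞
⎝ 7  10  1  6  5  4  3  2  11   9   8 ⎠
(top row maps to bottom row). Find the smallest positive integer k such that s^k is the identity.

The disjoint-cycle form of s has cycle lengths 5, 3, 2, 1.
Since disjoint cycles commute, ord(s) = lcm(5, 3, 2) = 30.

30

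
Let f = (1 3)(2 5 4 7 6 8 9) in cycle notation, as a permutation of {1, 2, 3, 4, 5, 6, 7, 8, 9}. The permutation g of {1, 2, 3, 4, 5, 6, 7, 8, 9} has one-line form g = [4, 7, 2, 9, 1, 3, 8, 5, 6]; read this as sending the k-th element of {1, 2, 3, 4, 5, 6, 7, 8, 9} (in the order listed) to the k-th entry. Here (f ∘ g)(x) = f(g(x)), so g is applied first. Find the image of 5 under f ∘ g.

3

g(5) = 1, then f(1) = 3; composing gives (f ∘ g)(5) = 3.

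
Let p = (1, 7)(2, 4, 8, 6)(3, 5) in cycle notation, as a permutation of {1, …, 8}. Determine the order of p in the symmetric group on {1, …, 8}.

4

The cycle type of p is (4, 2, 2).
Since disjoint cycles commute, ord(p) = lcm(4, 2, 2) = 4.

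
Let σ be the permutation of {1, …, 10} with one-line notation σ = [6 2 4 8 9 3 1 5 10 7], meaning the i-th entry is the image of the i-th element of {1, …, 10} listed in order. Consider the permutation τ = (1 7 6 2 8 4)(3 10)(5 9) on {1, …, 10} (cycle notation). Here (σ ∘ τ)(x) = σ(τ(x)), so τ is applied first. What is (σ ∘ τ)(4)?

(σ ∘ τ)(4) = σ(τ(4)). τ(4) = 1, then σ(1) = 6. So (σ ∘ τ)(4) = 6.

6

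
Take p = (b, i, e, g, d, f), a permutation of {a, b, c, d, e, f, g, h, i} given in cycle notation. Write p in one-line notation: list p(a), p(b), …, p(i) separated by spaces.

Reading each image from the cycles: a→a, b→i, c→c, d→f, e→g, f→b, g→d, h→h, i→e.
So the one-line form is a i c f g b d h e.

a i c f g b d h e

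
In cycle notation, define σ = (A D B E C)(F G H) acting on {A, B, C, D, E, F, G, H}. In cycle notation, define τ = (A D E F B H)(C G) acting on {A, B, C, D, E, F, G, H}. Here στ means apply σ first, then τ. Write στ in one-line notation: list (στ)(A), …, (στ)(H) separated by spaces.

E F D H G C A B

(στ)(x) = τ(σ(x)). Computing each image: τ(σ(A)) = τ(D) = E, τ(σ(B)) = τ(E) = F, τ(σ(C)) = τ(A) = D, τ(σ(D)) = τ(B) = H, τ(σ(E)) = τ(C) = G, τ(σ(F)) = τ(G) = C, τ(σ(G)) = τ(H) = A, τ(σ(H)) = τ(F) = B.
Hence στ = [E F D H G C A B].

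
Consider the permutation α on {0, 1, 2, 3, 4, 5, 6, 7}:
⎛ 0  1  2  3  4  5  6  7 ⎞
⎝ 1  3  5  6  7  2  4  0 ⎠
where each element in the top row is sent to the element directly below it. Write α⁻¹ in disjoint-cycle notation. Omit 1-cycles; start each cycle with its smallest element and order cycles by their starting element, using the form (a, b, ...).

The cycle decomposition of α is (0, 1, 3, 6, 4, 7)(2, 5).
Reversing each cycle (and rotating so the smallest element leads) gives α⁻¹ = (0, 7, 4, 6, 3, 1)(2, 5).

(0, 7, 4, 6, 3, 1)(2, 5)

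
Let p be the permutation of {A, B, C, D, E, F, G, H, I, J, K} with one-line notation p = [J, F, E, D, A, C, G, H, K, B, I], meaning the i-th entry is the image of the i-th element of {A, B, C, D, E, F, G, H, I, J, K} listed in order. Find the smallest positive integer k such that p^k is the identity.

6

Writing p as disjoint cycles, the cycle lengths are 6, 2, 1, 1, 1.
The order is lcm(6, 2) = 6.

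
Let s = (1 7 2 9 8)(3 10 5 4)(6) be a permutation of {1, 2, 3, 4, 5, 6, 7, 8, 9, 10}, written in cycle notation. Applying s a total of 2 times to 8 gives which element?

8 lies in the 5-cycle (1 7 2 9 8).
Advancing 2 steps from 8: 8 → 1 → 7.

7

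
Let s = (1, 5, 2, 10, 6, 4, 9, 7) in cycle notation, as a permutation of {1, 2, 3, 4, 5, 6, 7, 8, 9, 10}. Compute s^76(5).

5 lies in the 8-cycle (1, 5, 2, 10, 6, 4, 9, 7).
Powers repeat with period 8 on this cycle, and 76 mod 8 = 4, so s^76(5) = s^4(5).
Advancing 4 steps from 5: 5 → 2 → 10 → 6 → 4.

4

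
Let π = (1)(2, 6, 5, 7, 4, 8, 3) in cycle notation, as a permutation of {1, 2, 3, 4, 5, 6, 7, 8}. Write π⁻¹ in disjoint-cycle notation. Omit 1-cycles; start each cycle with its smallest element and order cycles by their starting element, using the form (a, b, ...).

Inverting a permutation written in cycle notation just reverses the order within every cycle.
After reversing and putting each cycle's least element first, π⁻¹ = (2, 3, 8, 4, 7, 5, 6).

(2, 3, 8, 4, 7, 5, 6)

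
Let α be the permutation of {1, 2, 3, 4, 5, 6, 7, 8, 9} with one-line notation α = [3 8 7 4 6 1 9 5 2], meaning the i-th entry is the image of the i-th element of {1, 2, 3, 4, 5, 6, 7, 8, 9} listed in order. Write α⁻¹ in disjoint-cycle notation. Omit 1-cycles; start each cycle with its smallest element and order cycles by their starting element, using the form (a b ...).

(1 6 5 8 2 9 7 3)

The cycle decomposition of α is (1 3 7 9 2 8 5 6).
The inverse reverses every cycle; in canonical form, α⁻¹ = (1 6 5 8 2 9 7 3).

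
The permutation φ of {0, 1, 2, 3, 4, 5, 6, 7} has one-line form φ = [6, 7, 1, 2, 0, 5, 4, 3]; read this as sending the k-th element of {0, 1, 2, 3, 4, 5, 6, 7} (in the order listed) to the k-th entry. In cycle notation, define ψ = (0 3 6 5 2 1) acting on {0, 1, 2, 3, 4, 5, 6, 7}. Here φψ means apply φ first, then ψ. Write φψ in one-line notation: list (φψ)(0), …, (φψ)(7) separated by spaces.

(φψ)(x) = ψ(φ(x)). Computing each image: ψ(φ(0)) = ψ(6) = 5, ψ(φ(1)) = ψ(7) = 7, ψ(φ(2)) = ψ(1) = 0, ψ(φ(3)) = ψ(2) = 1, ψ(φ(4)) = ψ(0) = 3, ψ(φ(5)) = ψ(5) = 2, ψ(φ(6)) = ψ(4) = 4, ψ(φ(7)) = ψ(3) = 6.
Hence φψ = [5 7 0 1 3 2 4 6].

5 7 0 1 3 2 4 6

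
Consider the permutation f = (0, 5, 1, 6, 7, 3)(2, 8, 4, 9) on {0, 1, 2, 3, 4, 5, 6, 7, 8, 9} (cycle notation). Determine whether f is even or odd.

The cycle lengths are 6, 4.
A cycle of length ℓ contributes ℓ−1 transpositions, so f is a product of 5 + 3 = 8 transpositions — even.

even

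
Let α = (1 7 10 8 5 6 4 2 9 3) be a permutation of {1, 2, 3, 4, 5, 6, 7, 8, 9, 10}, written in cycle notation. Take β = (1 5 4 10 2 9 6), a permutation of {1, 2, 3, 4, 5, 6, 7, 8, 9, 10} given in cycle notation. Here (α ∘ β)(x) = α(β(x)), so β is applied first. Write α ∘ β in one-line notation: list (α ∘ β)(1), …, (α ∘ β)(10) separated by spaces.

(α ∘ β)(x) = α(β(x)). Computing each image: α(β(1)) = α(5) = 6, α(β(2)) = α(9) = 3, α(β(3)) = α(3) = 1, α(β(4)) = α(10) = 8, α(β(5)) = α(4) = 2, α(β(6)) = α(1) = 7, α(β(7)) = α(7) = 10, α(β(8)) = α(8) = 5, α(β(9)) = α(6) = 4, α(β(10)) = α(2) = 9.
Hence α ∘ β = [6 3 1 8 2 7 10 5 4 9].

6 3 1 8 2 7 10 5 4 9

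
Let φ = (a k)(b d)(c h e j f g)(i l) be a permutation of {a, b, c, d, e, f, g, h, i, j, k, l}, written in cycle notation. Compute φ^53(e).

h

e lies in the 6-cycle (c h e j f g).
Since the cycle has length 6, φ^53 acts on it the same as φ^5 (53 mod 6 = 5).
Stepping 5 places around the cycle: e → j → f → g → c → h.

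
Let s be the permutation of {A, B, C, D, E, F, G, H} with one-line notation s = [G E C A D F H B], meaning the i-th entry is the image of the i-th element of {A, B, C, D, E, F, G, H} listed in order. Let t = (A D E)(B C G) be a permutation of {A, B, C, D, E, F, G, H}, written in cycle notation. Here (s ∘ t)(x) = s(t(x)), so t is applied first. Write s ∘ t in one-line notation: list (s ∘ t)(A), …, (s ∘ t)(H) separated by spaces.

(s ∘ t)(x) = s(t(x)). Computing each image: s(t(A)) = s(D) = A, s(t(B)) = s(C) = C, s(t(C)) = s(G) = H, s(t(D)) = s(E) = D, s(t(E)) = s(A) = G, s(t(F)) = s(F) = F, s(t(G)) = s(B) = E, s(t(H)) = s(H) = B.
Hence s ∘ t = [A C H D G F E B].

A C H D G F E B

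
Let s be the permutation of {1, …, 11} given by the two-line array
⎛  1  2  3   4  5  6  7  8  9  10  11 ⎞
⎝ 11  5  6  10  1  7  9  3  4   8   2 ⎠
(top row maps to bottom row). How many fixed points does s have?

0

No element satisfies s(x) = x, so there are 0 fixed points.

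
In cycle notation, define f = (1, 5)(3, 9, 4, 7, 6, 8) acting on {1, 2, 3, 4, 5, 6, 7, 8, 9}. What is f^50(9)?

7

9 lies in the 6-cycle (3, 9, 4, 7, 6, 8).
Powers repeat with period 6 on this cycle, and 50 mod 6 = 2, so f^50(9) = f^2(9).
Advancing 2 steps from 9: 9 → 4 → 7.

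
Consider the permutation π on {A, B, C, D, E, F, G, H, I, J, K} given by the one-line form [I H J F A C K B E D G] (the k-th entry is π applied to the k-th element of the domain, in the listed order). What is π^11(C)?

F

Tracing C → J → … returns to C after 4 steps, so C lies in a 4-cycle (C, J, D, F).
On a 4-cycle, π^4 is the identity, so π^11 = π^3 there (11 ≡ 3 mod 4).
Stepping 3 places around the cycle: C → J → D → F.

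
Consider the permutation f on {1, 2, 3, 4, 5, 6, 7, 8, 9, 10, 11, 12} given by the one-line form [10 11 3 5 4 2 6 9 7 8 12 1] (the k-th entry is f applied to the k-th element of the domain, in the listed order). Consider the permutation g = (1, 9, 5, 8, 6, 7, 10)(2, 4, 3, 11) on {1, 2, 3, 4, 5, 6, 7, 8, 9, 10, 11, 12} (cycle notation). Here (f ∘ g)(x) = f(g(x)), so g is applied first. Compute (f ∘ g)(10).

First apply g: g(10) = 1, then f(1) = 10. Thus (f ∘ g)(10) = 10.

10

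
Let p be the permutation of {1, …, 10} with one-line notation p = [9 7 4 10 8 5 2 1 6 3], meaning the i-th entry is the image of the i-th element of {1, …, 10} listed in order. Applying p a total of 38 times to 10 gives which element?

Tracing 10 → 3 → … returns to 10 after 3 steps, so 10 lies in a 3-cycle (3 4 10).
Since the cycle has length 3, p^38 acts on it the same as p^2 (38 mod 3 = 2).
Advancing 2 steps from 10: 10 → 3 → 4.

4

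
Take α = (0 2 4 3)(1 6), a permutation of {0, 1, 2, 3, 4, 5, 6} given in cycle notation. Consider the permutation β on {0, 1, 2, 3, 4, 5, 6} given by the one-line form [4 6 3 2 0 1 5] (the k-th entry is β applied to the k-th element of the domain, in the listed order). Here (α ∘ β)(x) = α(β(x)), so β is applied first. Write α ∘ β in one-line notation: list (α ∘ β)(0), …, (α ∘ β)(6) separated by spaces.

Chase each element through β then α: 0 → 4 → 3; 1 → 6 → 1; 2 → 3 → 0; 3 → 2 → 4; 4 → 0 → 2; 5 → 1 → 6; 6 → 5 → 5.
So α ∘ β in one-line form is 3 1 0 4 2 6 5.

3 1 0 4 2 6 5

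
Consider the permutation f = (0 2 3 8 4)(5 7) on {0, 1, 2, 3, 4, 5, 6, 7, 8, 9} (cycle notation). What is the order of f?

The cycle type of f is (5, 2, 1, 1, 1).
The order is lcm(5, 2) = 10.

10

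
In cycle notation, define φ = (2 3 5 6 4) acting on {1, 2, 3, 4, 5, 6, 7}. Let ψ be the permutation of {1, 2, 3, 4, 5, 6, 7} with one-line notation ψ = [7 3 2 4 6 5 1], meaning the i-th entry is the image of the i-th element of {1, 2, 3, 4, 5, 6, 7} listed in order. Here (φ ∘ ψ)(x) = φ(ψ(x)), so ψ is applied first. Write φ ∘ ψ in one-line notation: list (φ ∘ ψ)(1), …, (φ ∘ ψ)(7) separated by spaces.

7 5 3 2 4 6 1

Chase each element through ψ then φ: 1 → 7 → 7; 2 → 3 → 5; 3 → 2 → 3; 4 → 4 → 2; 5 → 6 → 4; 6 → 5 → 6; 7 → 1 → 1.
Collecting the images, φ ∘ ψ = [7 5 3 2 4 6 1].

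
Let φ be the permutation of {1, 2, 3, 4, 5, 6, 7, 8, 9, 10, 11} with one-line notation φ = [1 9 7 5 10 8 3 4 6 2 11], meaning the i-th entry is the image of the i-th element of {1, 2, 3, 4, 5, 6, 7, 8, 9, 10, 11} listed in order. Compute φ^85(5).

Tracing 5 → 10 → … returns to 5 after 7 steps, so 5 lies in a 7-cycle (2 9 6 8 4 5 10).
On a 7-cycle, φ^7 is the identity, so φ^85 = φ^1 there (85 ≡ 1 mod 7).
Advancing 1 step from 5: 5 → 10.

10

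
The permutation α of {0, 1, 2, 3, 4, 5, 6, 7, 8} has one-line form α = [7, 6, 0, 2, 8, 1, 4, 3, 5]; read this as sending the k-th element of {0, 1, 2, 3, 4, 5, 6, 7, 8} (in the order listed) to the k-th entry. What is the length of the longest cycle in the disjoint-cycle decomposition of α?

5

Decomposing into disjoint cycles gives (0 7 3 2)(1 6 4 8 5); the longest has length 5.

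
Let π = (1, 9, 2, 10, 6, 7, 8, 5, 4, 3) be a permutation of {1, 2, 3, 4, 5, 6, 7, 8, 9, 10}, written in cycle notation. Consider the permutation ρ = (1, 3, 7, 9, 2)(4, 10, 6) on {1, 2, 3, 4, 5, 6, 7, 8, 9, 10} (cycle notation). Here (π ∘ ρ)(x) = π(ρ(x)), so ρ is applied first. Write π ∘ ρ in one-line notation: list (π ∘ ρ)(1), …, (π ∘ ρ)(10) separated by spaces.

1 9 8 6 4 3 2 5 10 7

Chase each element through ρ then π: 1 → 3 → 1; 2 → 1 → 9; 3 → 7 → 8; 4 → 10 → 6; 5 → 5 → 4; 6 → 4 → 3; 7 → 9 → 2; 8 → 8 → 5; 9 → 2 → 10; 10 → 6 → 7.
So π ∘ ρ in one-line form is 1 9 8 6 4 3 2 5 10 7.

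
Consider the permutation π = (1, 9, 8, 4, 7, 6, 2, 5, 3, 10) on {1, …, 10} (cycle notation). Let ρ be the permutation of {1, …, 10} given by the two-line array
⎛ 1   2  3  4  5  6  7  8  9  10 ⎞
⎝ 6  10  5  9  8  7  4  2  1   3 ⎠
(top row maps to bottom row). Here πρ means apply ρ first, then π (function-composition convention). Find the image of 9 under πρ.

First apply ρ: ρ(9) = 1, then π(1) = 9. Thus (πρ)(9) = 9.

9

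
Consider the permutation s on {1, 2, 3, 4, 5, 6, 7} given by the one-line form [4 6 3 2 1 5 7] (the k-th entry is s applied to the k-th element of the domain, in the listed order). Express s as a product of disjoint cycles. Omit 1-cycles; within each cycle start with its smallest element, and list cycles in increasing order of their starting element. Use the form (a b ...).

From 1: 1 → 4 → 2 → 6 → 5 → 1, closing the cycle (1 4 2 6 5).
Repeating from the next unused element and collecting all non-trivial cycles gives (1 4 2 6 5).

(1 4 2 6 5)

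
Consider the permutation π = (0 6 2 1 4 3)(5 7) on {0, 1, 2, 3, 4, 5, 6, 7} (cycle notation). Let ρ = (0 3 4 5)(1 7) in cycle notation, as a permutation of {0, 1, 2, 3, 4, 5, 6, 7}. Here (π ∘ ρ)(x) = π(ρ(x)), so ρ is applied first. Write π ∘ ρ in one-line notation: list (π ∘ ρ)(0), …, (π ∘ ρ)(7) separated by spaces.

0 5 1 3 7 6 2 4

For each element, apply ρ then π: 0 → 3 → 0; 1 → 7 → 5; 2 → 2 → 1; 3 → 4 → 3; 4 → 5 → 7; 5 → 0 → 6; 6 → 6 → 2; 7 → 1 → 4.
So π ∘ ρ in one-line form is 0 5 1 3 7 6 2 4.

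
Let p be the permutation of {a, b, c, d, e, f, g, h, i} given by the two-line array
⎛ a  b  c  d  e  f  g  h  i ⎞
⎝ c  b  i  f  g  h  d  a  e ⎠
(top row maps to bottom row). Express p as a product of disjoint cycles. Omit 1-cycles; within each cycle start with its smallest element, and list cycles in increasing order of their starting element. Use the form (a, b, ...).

(a, c, i, e, g, d, f, h)

From a: a → c → i → e → g → d → f → h → a, closing the cycle (a, c, i, e, g, d, f, h).
Continuing from each remaining unvisited element yields (a, c, i, e, g, d, f, h).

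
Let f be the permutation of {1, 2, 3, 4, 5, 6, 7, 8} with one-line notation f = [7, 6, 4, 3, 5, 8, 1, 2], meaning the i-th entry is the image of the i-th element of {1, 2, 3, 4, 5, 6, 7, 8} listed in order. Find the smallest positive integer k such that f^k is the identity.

Decomposing into disjoint cycles gives cycle lengths 3, 2, 2, 1.
The order is lcm(3, 2, 2) = 6.

6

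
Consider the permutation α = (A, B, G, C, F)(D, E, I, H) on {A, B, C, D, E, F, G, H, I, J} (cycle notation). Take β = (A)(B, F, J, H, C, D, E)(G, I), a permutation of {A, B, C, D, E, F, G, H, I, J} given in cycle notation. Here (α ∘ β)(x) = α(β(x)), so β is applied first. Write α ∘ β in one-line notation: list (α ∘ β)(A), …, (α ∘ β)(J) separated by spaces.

B A E I G J H F C D

For each element, apply β then α: A → A → B; B → F → A; C → D → E; D → E → I; E → B → G; F → J → J; G → I → H; H → C → F; I → G → C; J → H → D.
So α ∘ β in one-line form is B A E I G J H F C D.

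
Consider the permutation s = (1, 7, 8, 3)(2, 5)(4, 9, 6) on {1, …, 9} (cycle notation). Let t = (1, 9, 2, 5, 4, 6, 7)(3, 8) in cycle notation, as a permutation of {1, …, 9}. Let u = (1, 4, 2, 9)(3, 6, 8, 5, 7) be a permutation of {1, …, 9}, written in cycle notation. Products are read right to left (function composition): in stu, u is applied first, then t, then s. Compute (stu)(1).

Apply the permutations in order: u(1) = 4, then t(4) = 6, then s(6) = 4. So (stu)(1) = 4.

4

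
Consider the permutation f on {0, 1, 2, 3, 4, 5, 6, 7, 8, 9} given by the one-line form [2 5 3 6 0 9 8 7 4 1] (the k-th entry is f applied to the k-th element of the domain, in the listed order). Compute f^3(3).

Tracing 3 → 6 → … returns to 3 after 6 steps, so 3 lies in a 6-cycle (0, 2, 3, 6, 8, 4).
Stepping 3 places around the cycle: 3 → 6 → 8 → 4.

4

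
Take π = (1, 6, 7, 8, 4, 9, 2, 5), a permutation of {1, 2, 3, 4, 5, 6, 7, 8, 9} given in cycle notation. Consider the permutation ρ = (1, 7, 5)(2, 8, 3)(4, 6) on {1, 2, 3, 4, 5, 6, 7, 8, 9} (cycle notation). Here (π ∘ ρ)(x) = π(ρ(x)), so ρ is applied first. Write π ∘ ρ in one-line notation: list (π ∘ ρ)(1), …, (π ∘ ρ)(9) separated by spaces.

8 4 5 7 6 9 1 3 2

(π ∘ ρ)(x) = π(ρ(x)). Computing each image: π(ρ(1)) = π(7) = 8, π(ρ(2)) = π(8) = 4, π(ρ(3)) = π(2) = 5, π(ρ(4)) = π(6) = 7, π(ρ(5)) = π(1) = 6, π(ρ(6)) = π(4) = 9, π(ρ(7)) = π(5) = 1, π(ρ(8)) = π(3) = 3, π(ρ(9)) = π(9) = 2.
Hence π ∘ ρ = [8 4 5 7 6 9 1 3 2].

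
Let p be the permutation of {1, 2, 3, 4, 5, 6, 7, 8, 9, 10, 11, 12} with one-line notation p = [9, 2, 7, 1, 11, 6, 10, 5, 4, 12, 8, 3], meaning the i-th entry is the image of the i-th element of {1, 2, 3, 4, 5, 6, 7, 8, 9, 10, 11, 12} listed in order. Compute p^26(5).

Tracing 5 → 11 → … returns to 5 after 3 steps, so 5 lies in a 3-cycle (5, 11, 8).
Since the cycle has length 3, p^26 acts on it the same as p^2 (26 mod 3 = 2).
Stepping 2 places around the cycle: 5 → 11 → 8.

8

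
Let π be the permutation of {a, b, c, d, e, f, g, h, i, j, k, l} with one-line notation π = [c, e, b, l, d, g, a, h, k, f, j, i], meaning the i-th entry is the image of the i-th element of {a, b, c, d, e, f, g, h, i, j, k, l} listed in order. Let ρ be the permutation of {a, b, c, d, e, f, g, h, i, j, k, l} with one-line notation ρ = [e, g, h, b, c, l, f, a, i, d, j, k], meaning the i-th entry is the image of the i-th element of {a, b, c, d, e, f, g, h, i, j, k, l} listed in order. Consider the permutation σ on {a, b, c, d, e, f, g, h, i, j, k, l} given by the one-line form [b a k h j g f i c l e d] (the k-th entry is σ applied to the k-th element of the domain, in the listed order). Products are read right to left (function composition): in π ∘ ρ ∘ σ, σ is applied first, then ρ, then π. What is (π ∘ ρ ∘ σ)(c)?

Apply the permutations in order: σ(c) = k, then ρ(k) = j, then π(j) = f. So (π ∘ ρ ∘ σ)(c) = f.

f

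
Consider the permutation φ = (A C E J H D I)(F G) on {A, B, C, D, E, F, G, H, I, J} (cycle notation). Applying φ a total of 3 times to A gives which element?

J

A lies in the 7-cycle (A C E J H D I).
Stepping 3 places around the cycle: A → C → E → J.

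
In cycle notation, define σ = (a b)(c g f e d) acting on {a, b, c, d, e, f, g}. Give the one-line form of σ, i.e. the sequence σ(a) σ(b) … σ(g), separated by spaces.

b a g c d e f

Reading each image from the cycles: a↦b, b↦a, c↦g, d↦c, e↦d, f↦e, g↦f.
Listing these in domain order gives b a g c d e f.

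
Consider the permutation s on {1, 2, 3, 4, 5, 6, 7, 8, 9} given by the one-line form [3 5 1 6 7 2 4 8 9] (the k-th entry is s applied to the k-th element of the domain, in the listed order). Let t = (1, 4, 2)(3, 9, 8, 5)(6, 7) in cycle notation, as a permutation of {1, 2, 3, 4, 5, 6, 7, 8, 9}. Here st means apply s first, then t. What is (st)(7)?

(st)(7) = t(s(7)). s(7) = 4, then t(4) = 2. So (st)(7) = 2.

2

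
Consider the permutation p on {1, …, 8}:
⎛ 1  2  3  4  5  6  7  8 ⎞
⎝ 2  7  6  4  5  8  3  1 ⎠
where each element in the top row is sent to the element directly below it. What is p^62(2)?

Tracing 2 → 7 → … returns to 2 after 6 steps, so 2 lies in a 6-cycle (1 2 7 3 6 8).
On a 6-cycle, p^6 is the identity, so p^62 = p^2 there (62 ≡ 2 mod 6).
Advancing 2 steps from 2: 2 → 7 → 3.

3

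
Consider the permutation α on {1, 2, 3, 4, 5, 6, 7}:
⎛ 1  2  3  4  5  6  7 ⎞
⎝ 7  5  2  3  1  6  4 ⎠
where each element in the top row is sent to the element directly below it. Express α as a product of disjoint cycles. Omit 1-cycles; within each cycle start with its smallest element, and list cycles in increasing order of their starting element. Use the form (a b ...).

(1 7 4 3 2 5)

From 1: 1 → 7 → 4 → 3 → 2 → 5 → 1, closing the cycle (1 7 4 3 2 5).
Repeating from the next unused element and collecting all non-trivial cycles gives (1 7 4 3 2 5).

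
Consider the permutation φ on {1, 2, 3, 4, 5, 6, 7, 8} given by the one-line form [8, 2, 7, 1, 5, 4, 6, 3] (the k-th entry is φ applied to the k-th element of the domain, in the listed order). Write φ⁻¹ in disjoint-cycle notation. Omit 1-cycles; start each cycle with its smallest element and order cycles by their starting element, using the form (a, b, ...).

First write φ in disjoint cycles: (1, 8, 3, 7, 6, 4).
The inverse reverses every cycle; in canonical form, φ⁻¹ = (1, 4, 6, 7, 3, 8).

(1, 4, 6, 7, 3, 8)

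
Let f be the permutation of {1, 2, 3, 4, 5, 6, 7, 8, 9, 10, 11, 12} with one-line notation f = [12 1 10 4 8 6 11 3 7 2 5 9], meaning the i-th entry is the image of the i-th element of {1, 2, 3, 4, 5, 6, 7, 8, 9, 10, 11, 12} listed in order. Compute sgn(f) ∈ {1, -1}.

-1

In disjoint-cycle form the cycle lengths are 10, 1, 1.
A cycle is odd iff its length is even; f has 1 even-length cycle, so sgn(f) = (−1)^1 and f is odd.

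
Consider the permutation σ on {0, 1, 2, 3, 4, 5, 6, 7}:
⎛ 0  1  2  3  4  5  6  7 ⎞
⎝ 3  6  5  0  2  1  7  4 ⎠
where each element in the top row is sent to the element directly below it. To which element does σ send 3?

The entry below 3 in the array is 0, so σ(3) = 0.

0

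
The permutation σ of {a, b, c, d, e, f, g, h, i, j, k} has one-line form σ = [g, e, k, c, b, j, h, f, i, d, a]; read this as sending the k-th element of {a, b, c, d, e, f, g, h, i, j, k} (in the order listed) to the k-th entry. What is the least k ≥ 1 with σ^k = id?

8

The disjoint-cycle form of σ has cycle lengths 8, 2, 1.
The order is lcm(8, 2) = 8.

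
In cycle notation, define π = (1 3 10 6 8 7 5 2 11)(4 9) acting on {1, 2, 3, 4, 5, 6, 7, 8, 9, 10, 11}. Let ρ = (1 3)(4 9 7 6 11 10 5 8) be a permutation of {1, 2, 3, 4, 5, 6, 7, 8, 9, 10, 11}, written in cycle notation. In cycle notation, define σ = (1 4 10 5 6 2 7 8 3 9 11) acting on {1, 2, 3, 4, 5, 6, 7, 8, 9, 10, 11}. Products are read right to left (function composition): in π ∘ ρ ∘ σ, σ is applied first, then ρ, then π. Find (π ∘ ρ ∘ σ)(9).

Chase 9: σ(9) = 11; ρ(11) = 10; π(10) = 6. Hence (π ∘ ρ ∘ σ)(9) = 6.

6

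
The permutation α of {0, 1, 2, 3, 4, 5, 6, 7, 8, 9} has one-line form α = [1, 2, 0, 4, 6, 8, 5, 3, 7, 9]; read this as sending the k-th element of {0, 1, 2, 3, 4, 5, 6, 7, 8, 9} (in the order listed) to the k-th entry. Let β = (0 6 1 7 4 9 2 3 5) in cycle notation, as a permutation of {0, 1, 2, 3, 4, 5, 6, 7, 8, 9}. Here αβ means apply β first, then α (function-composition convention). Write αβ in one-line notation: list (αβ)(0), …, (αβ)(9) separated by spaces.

5 3 4 8 9 1 2 6 7 0

(αβ)(x) = α(β(x)). Computing each image: α(β(0)) = α(6) = 5, α(β(1)) = α(7) = 3, α(β(2)) = α(3) = 4, α(β(3)) = α(5) = 8, α(β(4)) = α(9) = 9, α(β(5)) = α(0) = 1, α(β(6)) = α(1) = 2, α(β(7)) = α(4) = 6, α(β(8)) = α(8) = 7, α(β(9)) = α(2) = 0.
Hence αβ = [5 3 4 8 9 1 2 6 7 0].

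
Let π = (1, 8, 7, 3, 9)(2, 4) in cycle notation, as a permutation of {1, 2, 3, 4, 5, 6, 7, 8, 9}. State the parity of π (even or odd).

The cycle lengths are 5, 2, 1, 1.
A cycle of length ℓ contributes ℓ−1 transpositions, so π is a product of 4 + 1 = 5 transpositions — odd.

odd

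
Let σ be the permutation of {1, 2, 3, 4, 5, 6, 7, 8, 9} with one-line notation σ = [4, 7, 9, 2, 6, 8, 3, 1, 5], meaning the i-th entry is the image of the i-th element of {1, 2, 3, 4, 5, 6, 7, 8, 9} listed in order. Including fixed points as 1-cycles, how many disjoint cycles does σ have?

The cycle decomposition is (1, 4, 2, 7, 3, 9, 5, 6, 8), which has 1 cycle (counting 1-cycles).

1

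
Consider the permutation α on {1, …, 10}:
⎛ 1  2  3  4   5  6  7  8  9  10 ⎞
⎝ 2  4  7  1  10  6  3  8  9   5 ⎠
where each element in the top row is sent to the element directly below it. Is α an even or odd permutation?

even

In disjoint-cycle form the cycle lengths are 3, 2, 2, 1, 1, 1.
A cycle of length ℓ contributes ℓ−1 transpositions, so α is a product of 2 + 1 + 1 = 4 transpositions — even.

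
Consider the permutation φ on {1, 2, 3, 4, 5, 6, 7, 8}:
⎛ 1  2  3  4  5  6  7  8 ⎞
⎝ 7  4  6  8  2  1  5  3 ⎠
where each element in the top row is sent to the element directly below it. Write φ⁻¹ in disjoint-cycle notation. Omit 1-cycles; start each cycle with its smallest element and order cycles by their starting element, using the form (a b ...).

(1 6 3 8 4 2 5 7)

The cycle decomposition of φ is (1 7 5 2 4 8 3 6).
The inverse reverses every cycle; in canonical form, φ⁻¹ = (1 6 3 8 4 2 5 7).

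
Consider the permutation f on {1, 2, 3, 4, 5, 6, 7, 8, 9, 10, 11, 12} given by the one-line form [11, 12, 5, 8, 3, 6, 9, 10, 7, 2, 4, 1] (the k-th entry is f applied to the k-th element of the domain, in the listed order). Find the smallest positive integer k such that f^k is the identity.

The disjoint-cycle form of f has cycle lengths 7, 2, 2, 1.
The order is lcm(7, 2, 2) = 14.

14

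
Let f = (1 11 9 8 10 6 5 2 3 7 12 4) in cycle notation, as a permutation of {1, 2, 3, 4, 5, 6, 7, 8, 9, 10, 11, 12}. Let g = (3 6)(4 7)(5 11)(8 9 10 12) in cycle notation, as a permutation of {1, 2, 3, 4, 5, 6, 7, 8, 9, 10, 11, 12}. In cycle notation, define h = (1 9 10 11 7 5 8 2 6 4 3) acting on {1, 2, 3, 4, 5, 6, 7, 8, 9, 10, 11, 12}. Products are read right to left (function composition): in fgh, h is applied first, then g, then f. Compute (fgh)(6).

12

(fgh)(6) = f(g(h(6))). h(6) = 4, then g(4) = 7, then f(7) = 12, so the result is 12.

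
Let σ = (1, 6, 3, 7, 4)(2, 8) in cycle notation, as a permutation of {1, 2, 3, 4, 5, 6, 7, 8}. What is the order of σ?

10

The cycle type of σ is (5, 2, 1).
The order of σ is the least common multiple of its cycle lengths: lcm(5, 2) = 10.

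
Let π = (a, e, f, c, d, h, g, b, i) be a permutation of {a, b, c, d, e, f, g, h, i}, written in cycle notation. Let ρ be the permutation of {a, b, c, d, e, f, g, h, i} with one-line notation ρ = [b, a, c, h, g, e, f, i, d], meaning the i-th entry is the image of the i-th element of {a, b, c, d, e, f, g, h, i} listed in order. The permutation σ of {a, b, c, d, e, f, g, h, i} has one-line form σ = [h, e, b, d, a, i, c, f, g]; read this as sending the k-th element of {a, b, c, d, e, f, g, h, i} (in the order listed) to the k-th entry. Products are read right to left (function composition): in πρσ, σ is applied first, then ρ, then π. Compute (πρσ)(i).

Apply the permutations in order: σ(i) = g, then ρ(g) = f, then π(f) = c. So (πρσ)(i) = c.

c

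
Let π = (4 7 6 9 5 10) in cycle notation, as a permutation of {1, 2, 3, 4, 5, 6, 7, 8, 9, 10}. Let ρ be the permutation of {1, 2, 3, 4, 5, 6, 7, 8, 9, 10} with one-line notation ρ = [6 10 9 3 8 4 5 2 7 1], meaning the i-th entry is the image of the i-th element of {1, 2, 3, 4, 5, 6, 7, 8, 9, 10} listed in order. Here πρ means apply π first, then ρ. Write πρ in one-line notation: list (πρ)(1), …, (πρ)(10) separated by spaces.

Chase each element through π then ρ: 1 → 1 → 6; 2 → 2 → 10; 3 → 3 → 9; 4 → 7 → 5; 5 → 10 → 1; 6 → 9 → 7; 7 → 6 → 4; 8 → 8 → 2; 9 → 5 → 8; 10 → 4 → 3.
Collecting the images, πρ = [6 10 9 5 1 7 4 2 8 3].

6 10 9 5 1 7 4 2 8 3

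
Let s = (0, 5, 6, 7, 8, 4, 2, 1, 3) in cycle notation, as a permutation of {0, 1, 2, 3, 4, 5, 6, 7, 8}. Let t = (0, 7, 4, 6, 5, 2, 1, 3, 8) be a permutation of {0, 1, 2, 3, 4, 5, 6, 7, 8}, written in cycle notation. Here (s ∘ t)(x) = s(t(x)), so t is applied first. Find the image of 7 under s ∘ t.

First apply t: t(7) = 4, then s(4) = 2. Thus (s ∘ t)(7) = 2.

2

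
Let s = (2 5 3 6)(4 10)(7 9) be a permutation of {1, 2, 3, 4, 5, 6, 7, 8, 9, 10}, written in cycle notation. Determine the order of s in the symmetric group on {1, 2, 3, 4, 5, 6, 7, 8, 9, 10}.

The disjoint cycles have lengths 4, 2, 2, 1, 1.
Since disjoint cycles commute, ord(s) = lcm(4, 2, 2) = 4.

4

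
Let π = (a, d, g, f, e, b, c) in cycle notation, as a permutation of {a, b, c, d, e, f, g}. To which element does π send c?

a

c appears in (a, d, g, f, e, b, c); the next entry (wrapping around) is a.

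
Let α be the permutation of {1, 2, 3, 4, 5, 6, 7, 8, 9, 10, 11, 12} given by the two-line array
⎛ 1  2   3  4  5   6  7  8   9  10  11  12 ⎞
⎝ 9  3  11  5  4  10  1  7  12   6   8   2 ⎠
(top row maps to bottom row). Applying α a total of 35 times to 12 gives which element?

Tracing 12 → 2 → … returns to 12 after 8 steps, so 12 lies in an 8-cycle (1 9 12 2 3 11 8 7).
Since the cycle has length 8, α^35 acts on it the same as α^3 (35 mod 8 = 3).
Advancing 3 steps from 12: 12 → 2 → 3 → 11.

11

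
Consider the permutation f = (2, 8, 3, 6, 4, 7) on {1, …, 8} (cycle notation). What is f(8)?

3

Within (2, 8, 3, 6, 4, 7), 8 ↦ 3.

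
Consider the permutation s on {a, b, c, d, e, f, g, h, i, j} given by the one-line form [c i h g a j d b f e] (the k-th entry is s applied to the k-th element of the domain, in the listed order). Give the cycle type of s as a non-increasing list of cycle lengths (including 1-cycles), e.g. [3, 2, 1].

[8, 2]

The disjoint cycles are (a c h b i f j e)(d g), with lengths 8, 2 in non-increasing order.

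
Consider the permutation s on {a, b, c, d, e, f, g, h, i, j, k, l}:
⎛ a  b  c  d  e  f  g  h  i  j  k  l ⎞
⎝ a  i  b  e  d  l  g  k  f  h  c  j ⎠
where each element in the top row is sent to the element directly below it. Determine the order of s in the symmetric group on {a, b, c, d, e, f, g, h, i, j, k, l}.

8

Decomposing into disjoint cycles gives cycle lengths 8, 2, 1, 1.
Since disjoint cycles commute, ord(s) = lcm(8, 2) = 8.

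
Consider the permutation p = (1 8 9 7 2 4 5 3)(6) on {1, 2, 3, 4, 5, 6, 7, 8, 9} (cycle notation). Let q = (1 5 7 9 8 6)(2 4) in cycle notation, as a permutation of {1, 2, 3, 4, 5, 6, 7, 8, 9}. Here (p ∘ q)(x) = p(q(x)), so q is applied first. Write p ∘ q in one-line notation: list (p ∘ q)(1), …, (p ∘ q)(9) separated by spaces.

3 5 1 4 2 8 7 6 9

Chase each element through q then p: 1 → 5 → 3; 2 → 4 → 5; 3 → 3 → 1; 4 → 2 → 4; 5 → 7 → 2; 6 → 1 → 8; 7 → 9 → 7; 8 → 6 → 6; 9 → 8 → 9.
Collecting the images, p ∘ q = [3 5 1 4 2 8 7 6 9].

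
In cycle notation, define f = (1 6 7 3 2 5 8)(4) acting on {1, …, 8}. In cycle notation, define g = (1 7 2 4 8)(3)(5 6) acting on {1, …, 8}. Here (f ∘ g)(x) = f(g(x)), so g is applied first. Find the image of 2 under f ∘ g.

4

(f ∘ g)(2) = f(g(2)). g(2) = 4, then f(4) = 4. So (f ∘ g)(2) = 4.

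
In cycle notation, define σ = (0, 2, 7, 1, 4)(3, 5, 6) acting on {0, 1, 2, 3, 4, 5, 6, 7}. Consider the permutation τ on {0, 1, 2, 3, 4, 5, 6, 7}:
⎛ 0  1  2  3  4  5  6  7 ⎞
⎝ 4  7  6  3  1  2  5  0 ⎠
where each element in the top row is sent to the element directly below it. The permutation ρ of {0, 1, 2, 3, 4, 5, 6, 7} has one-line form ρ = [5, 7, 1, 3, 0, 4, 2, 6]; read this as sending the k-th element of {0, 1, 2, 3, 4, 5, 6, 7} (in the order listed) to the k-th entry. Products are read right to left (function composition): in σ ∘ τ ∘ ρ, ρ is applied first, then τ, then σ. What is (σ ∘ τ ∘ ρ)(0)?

7

(σ ∘ τ ∘ ρ)(0) = σ(τ(ρ(0))). ρ(0) = 5, then τ(5) = 2, then σ(2) = 7, so the result is 7.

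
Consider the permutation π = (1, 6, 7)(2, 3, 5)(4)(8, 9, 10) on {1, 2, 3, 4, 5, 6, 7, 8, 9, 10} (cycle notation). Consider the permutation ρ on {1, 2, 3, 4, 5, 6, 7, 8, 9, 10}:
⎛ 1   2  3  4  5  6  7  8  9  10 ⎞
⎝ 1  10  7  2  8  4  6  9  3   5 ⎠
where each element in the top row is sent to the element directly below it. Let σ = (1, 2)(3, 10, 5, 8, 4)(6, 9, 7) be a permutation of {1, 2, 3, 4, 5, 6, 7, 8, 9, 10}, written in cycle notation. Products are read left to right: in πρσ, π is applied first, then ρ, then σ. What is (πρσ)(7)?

Apply the permutations in order: π(7) = 1, then ρ(1) = 1, then σ(1) = 2. So (πρσ)(7) = 2.

2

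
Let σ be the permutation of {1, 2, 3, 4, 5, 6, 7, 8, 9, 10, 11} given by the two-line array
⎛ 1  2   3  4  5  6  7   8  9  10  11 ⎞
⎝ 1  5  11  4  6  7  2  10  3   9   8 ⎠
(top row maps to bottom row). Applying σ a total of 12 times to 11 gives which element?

Tracing 11 → 8 → … returns to 11 after 5 steps, so 11 lies in a 5-cycle (3, 11, 8, 10, 9).
On a 5-cycle, σ^5 is the identity, so σ^12 = σ^2 there (12 ≡ 2 mod 5).
Stepping 2 places around the cycle: 11 → 8 → 10.

10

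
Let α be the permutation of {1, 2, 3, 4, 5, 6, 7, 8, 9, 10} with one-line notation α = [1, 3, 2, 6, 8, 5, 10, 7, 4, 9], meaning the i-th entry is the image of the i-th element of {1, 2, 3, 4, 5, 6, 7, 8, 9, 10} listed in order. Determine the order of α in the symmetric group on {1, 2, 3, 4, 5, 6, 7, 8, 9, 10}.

14

Decomposing into disjoint cycles gives cycle lengths 7, 2, 1.
Since disjoint cycles commute, ord(α) = lcm(7, 2) = 14.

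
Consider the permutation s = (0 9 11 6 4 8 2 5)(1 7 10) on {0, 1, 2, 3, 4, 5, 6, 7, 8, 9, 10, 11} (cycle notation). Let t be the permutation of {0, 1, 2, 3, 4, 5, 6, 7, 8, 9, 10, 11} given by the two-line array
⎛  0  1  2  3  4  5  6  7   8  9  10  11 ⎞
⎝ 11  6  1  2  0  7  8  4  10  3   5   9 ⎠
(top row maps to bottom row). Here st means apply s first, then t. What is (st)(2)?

7

First apply s: s(2) = 5, then t(5) = 7. Thus (st)(2) = 7.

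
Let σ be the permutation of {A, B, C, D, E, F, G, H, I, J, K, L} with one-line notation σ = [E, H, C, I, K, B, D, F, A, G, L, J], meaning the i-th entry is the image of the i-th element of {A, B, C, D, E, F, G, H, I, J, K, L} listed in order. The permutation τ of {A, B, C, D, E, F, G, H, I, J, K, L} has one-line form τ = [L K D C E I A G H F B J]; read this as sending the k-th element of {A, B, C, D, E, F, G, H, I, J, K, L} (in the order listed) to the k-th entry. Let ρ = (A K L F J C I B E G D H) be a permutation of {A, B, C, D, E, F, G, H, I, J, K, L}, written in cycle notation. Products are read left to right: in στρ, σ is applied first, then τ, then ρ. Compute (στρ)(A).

G

Apply the permutations in order: σ(A) = E, then τ(E) = E, then ρ(E) = G. So (στρ)(A) = G.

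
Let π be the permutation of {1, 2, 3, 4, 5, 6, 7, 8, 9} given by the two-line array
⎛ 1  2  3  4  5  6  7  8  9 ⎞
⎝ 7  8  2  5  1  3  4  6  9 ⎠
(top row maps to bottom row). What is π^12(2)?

2

Tracing 2 → 8 → … returns to 2 after 4 steps, so 2 lies in a 4-cycle (2, 8, 6, 3).
On a 4-cycle, π^4 is the identity, so π^12 = π^0 there (12 ≡ 0 mod 4).
So π^12(2) = 2.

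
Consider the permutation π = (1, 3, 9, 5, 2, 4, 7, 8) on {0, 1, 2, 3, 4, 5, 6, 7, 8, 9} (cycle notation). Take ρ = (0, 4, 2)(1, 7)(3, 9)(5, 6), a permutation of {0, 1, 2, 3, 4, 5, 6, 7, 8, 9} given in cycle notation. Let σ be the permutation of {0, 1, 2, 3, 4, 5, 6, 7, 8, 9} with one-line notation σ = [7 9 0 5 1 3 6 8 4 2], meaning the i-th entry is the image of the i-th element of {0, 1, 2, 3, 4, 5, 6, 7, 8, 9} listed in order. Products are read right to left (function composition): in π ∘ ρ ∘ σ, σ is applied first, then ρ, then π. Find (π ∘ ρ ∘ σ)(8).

4

Chase 8: σ(8) = 4; ρ(4) = 2; π(2) = 4. Hence (π ∘ ρ ∘ σ)(8) = 4.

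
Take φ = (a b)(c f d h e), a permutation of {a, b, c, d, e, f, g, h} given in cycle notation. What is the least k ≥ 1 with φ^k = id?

The cycle type of φ is (5, 2, 1).
Since disjoint cycles commute, ord(φ) = lcm(5, 2) = 10.

10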